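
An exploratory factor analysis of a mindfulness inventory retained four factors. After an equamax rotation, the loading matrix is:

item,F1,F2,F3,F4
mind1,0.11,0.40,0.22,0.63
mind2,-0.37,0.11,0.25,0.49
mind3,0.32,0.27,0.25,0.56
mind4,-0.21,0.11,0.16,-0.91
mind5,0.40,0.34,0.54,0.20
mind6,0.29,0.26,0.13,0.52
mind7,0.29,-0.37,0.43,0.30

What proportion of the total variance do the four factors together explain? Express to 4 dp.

0.5818

Communalities: 0.6174, 0.4516, 0.5514, 0.9099, 0.6072, 0.4390, 0.4959; Σh² = 4.0724.
Total variance with 7 standardized items is 7, so the solution explains 4.0724/7 = 0.5818.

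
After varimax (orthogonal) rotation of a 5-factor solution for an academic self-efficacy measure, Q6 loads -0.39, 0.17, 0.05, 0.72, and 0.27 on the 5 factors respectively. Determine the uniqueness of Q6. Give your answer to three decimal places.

0.225

h² = (-0.39)² + 0.17² + 0.05² + 0.72² + 0.27² = 0.1521 + 0.0289 + 0.0025 + 0.5184 + 0.0729 = 0.7748
Uniqueness u² = 1 − h² = 1 − 0.7748 = 0.2252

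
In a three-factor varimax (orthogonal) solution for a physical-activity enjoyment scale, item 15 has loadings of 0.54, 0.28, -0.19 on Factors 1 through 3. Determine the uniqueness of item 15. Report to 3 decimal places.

h² = 0.54² + 0.28² + (-0.19)² = 0.2916 + 0.0784 + 0.0361 = 0.4061
Uniqueness u² = 1 − h² = 1 − 0.4061 = 0.5939

0.594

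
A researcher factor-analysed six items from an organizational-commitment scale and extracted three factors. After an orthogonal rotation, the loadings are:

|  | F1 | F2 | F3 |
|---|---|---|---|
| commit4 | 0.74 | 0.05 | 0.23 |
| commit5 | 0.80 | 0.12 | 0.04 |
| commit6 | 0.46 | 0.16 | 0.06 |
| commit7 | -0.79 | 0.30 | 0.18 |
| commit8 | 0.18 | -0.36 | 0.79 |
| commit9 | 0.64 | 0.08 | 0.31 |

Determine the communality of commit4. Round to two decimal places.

0.60

h² = 0.74² + 0.05² + 0.23² = 0.5476 + 0.0025 + 0.0529 = 0.6030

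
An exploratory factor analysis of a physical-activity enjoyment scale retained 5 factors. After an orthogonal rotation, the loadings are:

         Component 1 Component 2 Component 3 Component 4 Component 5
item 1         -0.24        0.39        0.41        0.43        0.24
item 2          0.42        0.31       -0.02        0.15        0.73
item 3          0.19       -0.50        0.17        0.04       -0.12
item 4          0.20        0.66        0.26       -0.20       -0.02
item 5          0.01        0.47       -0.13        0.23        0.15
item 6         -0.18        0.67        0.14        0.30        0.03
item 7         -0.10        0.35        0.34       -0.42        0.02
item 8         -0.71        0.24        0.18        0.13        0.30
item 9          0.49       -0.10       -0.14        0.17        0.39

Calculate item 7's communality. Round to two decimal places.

h² = (-0.10)² + 0.35² + 0.34² + (-0.42)² + 0.02² = 0.0100 + 0.1225 + 0.1156 + 0.1764 + 0.0004 = 0.4249

0.42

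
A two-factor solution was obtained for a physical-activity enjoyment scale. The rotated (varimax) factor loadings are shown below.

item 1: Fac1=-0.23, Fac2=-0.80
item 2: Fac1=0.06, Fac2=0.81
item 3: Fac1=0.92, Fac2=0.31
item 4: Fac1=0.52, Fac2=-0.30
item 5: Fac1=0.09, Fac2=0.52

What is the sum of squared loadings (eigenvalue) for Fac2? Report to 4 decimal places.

SS loadings for Fac2 = (-0.80)² + 0.81² + 0.31² + (-0.30)² + 0.52² = 0.6400 + 0.6561 + 0.0961 + 0.0900 + 0.2704 = 1.7526

1.7526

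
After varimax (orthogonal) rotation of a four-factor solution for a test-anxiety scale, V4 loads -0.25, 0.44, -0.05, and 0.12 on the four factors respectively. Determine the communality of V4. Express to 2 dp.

0.27

h² = (-0.25)² + 0.44² + (-0.05)² + 0.12² = 0.0625 + 0.1936 + 0.0025 + 0.0144 = 0.2730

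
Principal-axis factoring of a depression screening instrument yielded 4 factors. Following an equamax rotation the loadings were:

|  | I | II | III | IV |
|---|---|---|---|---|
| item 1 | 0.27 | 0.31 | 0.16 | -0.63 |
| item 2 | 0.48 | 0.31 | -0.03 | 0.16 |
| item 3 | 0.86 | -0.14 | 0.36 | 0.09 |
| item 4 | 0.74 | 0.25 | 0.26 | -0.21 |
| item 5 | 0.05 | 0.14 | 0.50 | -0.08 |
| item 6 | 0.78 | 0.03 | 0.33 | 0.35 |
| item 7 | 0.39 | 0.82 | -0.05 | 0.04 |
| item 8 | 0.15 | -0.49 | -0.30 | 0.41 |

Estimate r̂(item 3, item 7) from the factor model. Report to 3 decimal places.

0.206

r̂ = Σ λ_i·λ_j across factors = (0.86)(0.39) + (-0.14)(0.82) + (0.36)(-0.05) + (0.09)(0.04)
  = +0.3354 -0.1148 -0.0180 +0.0036 = 0.2062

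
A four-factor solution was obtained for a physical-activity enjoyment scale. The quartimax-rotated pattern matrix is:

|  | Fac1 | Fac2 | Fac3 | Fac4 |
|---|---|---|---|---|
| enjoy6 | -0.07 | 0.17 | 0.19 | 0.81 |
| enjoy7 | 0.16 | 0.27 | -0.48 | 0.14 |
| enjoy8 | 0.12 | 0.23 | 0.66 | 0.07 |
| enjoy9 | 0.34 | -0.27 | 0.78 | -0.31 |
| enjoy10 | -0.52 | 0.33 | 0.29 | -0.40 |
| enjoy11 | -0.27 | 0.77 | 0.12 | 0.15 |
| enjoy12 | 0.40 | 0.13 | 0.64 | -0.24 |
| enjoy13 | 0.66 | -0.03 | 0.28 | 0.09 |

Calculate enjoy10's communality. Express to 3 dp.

h² = (-0.52)² + 0.33² + 0.29² + (-0.40)² = 0.2704 + 0.1089 + 0.0841 + 0.1600 = 0.6234

0.623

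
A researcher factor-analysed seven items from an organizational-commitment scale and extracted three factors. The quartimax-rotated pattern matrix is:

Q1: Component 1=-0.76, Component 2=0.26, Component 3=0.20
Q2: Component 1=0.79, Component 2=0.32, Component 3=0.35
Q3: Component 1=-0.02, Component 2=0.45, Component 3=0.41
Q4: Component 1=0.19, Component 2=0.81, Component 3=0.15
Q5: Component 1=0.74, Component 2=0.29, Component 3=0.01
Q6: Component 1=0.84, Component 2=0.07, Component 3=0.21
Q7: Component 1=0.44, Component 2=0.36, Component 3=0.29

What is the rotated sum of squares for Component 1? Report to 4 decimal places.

SS loadings for Component 1 = (-0.76)² + 0.79² + (-0.02)² + 0.19² + 0.74² + 0.84² + 0.44² = 0.5776 + 0.6241 + 0.0004 + 0.0361 + 0.5476 + 0.7056 + 0.1936 = 2.6850

2.6850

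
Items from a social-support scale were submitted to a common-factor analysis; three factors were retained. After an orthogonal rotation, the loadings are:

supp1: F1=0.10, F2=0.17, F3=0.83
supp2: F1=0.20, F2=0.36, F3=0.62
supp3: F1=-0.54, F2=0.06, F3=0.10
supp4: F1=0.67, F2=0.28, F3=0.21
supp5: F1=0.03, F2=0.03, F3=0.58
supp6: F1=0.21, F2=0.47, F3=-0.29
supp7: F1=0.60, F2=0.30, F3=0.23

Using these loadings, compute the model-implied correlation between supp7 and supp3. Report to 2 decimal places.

r̂ = Σ λ_i·λ_j across factors = (0.60)(-0.54) + (0.30)(0.06) + (0.23)(0.10)
  = -0.3240 +0.0180 +0.0230 = -0.2830

-0.28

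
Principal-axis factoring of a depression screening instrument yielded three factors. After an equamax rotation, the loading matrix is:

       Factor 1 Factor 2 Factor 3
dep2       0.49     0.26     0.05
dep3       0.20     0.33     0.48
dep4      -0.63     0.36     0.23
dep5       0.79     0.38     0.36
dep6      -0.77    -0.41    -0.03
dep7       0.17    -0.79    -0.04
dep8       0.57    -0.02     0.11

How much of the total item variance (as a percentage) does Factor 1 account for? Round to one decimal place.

SS loadings for Factor 1 = 0.49² + 0.20² + (-0.63)² + 0.79² + (-0.77)² + 0.17² + 0.57² = 2.2478
With 7 standardized items, total variance = 7. Proportion = 2.2478/7 = 0.3211 → 32.11%.

32.1%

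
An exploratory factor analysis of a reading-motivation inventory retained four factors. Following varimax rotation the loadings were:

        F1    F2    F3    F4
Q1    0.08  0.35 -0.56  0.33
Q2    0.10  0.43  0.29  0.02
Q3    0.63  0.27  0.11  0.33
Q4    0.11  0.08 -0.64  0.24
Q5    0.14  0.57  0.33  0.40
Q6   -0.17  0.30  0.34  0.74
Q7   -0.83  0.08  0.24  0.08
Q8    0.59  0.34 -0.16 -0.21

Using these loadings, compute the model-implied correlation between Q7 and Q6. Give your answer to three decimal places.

r̂ = Σ λ_i·λ_j across factors = (-0.83)(-0.17) + (0.08)(0.30) + (0.24)(0.34) + (0.08)(0.74)
  = +0.1411 +0.0240 +0.0816 +0.0592 = 0.3059

0.306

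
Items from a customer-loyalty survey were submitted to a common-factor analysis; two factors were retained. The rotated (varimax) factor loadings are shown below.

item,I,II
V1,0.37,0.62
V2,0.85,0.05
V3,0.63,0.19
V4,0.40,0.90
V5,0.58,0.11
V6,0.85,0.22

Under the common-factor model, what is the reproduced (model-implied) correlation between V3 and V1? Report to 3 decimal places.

r̂ = Σ λ_i·λ_j across factors = (0.63)(0.37) + (0.19)(0.62)
  = +0.2331 +0.1178 = 0.3509

0.351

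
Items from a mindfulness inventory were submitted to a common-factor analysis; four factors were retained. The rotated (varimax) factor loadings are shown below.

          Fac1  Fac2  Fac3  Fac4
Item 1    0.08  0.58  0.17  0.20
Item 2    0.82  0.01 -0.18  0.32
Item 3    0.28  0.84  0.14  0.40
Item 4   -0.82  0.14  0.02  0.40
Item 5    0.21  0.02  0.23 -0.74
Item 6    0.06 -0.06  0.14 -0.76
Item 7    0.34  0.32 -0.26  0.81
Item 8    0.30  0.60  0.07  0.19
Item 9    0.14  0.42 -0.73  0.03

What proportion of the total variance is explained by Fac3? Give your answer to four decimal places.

0.0844

SS loadings for Fac3 = 0.17² + (-0.18)² + 0.14² + 0.02² + 0.23² + 0.14² + (-0.26)² + 0.07² + (-0.73)² = 0.7592
Proportion of variance = 0.7592 / 9 = 0.0844.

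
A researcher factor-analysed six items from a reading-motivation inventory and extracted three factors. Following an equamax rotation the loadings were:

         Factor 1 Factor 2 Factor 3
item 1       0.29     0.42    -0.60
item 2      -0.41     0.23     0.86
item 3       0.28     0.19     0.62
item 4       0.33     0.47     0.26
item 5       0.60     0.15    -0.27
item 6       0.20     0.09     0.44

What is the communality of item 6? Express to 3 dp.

h² = 0.20² + 0.09² + 0.44² = 0.0400 + 0.0081 + 0.1936 = 0.2417

0.242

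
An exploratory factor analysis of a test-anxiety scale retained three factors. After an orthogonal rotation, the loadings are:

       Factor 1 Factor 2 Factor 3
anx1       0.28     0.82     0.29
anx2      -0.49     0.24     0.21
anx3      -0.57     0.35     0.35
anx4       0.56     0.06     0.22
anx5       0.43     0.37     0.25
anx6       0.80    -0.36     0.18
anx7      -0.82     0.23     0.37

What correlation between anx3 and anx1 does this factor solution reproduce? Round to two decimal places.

r̂ = Σ λ_i·λ_j across factors = (-0.57)(0.28) + (0.35)(0.82) + (0.35)(0.29)
  = -0.1596 +0.2870 +0.1015 = 0.2289

0.23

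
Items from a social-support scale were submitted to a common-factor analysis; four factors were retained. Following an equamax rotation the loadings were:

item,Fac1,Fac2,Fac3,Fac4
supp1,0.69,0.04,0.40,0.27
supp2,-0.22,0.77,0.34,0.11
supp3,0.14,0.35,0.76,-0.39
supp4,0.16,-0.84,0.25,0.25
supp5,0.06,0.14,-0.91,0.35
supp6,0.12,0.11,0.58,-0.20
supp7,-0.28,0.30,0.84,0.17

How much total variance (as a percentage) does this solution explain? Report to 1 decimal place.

SS loadings by factor: 0.6661, 1.5443, 2.7858, 0.4910; total = 5.4872.
Total variance with 7 standardized items is 7, so the solution explains 5.4872/7 = 0.7839 = 78.39%.

78.4%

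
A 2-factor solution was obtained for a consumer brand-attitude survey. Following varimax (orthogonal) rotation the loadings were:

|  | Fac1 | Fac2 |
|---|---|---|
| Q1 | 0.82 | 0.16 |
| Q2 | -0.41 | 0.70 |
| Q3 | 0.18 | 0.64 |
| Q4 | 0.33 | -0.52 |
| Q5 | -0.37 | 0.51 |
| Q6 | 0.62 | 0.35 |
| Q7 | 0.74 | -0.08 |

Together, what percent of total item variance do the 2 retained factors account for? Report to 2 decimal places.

Communalities: 0.6980, 0.6581, 0.4420, 0.3793, 0.3970, 0.5069, 0.5540; Σh² = 3.6353.
Total variance with 7 standardized items is 7, so the solution explains 3.6353/7 = 0.5193 = 51.93%.

51.93%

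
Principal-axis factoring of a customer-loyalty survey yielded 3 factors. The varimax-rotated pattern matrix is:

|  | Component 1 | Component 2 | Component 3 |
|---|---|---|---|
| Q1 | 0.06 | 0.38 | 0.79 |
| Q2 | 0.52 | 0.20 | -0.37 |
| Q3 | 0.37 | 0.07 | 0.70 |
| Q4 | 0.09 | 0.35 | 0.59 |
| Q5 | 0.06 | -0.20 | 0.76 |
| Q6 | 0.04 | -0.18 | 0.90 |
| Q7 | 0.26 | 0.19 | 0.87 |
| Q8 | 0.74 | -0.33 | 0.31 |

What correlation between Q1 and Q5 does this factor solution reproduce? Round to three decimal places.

0.528

r̂ = Σ λ_i·λ_j across factors = (0.06)(0.06) + (0.38)(-0.20) + (0.79)(0.76)
  = +0.0036 -0.0760 +0.6004 = 0.5280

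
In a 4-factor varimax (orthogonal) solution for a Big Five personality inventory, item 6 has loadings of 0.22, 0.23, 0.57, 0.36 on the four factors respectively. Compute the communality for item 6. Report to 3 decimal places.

0.556

h² = 0.22² + 0.23² + 0.57² + 0.36² = 0.0484 + 0.0529 + 0.3249 + 0.1296 = 0.5558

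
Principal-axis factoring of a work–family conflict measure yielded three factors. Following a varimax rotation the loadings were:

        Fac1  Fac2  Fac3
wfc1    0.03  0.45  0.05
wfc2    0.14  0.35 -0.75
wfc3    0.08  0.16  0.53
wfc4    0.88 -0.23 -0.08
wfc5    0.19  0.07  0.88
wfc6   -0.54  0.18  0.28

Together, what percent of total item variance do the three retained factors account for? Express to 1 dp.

54.6%

Communalities: 0.2059, 0.7046, 0.3129, 0.8337, 0.8154, 0.4024; Σh² = 3.2749.
Total variance with 6 standardized items is 6, so the solution explains 3.2749/6 = 0.5458 = 54.58%.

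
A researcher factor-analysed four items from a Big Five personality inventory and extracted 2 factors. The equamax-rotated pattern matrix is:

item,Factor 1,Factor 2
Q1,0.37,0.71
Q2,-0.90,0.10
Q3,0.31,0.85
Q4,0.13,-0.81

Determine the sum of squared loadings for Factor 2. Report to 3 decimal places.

SS loadings for Factor 2 = 0.71² + 0.10² + 0.85² + (-0.81)² = 0.5041 + 0.0100 + 0.7225 + 0.6561 = 1.8927

1.893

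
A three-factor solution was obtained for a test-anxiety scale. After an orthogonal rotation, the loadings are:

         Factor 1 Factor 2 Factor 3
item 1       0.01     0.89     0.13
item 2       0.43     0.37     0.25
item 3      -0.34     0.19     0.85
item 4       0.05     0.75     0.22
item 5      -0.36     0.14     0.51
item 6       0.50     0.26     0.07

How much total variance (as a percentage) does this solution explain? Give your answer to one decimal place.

SS loadings by factor: 0.6827, 1.6148, 1.1153; total = 3.4128.
Total variance with 6 standardized items is 6, so the solution explains 3.4128/6 = 0.5688 = 56.88%.

56.9%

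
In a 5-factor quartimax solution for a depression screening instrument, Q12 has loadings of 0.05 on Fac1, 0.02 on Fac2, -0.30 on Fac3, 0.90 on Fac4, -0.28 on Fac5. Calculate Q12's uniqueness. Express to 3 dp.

h² = 0.05² + 0.02² + (-0.30)² + 0.90² + (-0.28)² = 0.0025 + 0.0004 + 0.0900 + 0.8100 + 0.0784 = 0.9813
Uniqueness u² = 1 − h² = 1 − 0.9813 = 0.0187

0.019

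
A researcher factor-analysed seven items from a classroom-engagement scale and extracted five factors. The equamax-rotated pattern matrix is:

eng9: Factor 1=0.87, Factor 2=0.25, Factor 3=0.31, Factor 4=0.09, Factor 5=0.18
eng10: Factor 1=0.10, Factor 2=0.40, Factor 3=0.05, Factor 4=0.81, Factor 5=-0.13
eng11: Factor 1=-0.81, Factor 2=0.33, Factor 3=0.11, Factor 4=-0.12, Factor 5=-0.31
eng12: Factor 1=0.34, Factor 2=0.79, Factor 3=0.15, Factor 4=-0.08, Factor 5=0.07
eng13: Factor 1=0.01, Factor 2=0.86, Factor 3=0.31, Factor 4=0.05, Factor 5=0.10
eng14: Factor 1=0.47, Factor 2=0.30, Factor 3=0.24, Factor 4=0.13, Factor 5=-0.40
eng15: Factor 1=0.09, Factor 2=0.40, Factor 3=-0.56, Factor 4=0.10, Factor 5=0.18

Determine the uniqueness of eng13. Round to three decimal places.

0.152

h² = 0.01² + 0.86² + 0.31² + 0.05² + 0.10² = 0.0001 + 0.7396 + 0.0961 + 0.0025 + 0.0100 = 0.8483
Uniqueness u² = 1 − h² = 1 − 0.8483 = 0.1517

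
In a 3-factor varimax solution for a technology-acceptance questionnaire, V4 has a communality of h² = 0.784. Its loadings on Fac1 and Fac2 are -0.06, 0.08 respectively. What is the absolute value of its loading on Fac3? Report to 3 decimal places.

Under orthogonal rotation h² = Σλ², so λ_Fac3² = h² − (0.0100) = 0.784 − 0.0100 = 0.7740.
|λ| = √0.7740 = 0.8798.

0.880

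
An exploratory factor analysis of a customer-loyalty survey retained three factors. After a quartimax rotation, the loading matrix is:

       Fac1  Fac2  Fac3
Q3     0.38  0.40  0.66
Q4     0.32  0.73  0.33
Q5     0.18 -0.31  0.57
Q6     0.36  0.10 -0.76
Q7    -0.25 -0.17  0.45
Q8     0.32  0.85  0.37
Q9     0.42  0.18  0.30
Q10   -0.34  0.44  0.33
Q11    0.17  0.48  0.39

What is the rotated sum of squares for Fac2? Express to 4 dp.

2.0068

SS loadings for Fac2 = 0.40² + 0.73² + (-0.31)² + 0.10² + (-0.17)² + 0.85² + 0.18² + 0.44² + 0.48² = 0.1600 + 0.5329 + 0.0961 + 0.0100 + 0.0289 + 0.7225 + 0.0324 + 0.1936 + 0.2304 = 2.0068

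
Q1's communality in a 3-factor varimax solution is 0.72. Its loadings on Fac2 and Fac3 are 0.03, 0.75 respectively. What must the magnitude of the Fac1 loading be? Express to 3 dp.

Under orthogonal rotation h² = Σλ², so λ_Fac1² = h² − (0.5634) = 0.72 − 0.5634 = 0.1566.
|λ| = √0.1566 = 0.3957.

0.396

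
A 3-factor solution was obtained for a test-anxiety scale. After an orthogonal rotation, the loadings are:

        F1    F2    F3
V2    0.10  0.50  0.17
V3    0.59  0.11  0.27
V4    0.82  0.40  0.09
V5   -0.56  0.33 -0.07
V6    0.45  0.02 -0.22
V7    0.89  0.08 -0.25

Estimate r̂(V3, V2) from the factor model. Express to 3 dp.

0.160

r̂ = Σ λ_i·λ_j across factors = (0.59)(0.10) + (0.11)(0.50) + (0.27)(0.17)
  = +0.0590 +0.0550 +0.0459 = 0.1599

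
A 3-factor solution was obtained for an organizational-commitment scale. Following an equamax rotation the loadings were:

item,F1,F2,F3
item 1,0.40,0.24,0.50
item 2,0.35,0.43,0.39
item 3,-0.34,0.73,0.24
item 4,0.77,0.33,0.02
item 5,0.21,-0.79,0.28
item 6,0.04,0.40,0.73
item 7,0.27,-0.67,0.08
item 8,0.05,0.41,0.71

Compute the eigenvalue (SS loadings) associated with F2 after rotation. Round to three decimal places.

2.285

SS loadings for F2 = 0.24² + 0.43² + 0.73² + 0.33² + (-0.79)² + 0.40² + (-0.67)² + 0.41² = 0.0576 + 0.1849 + 0.5329 + 0.1089 + 0.6241 + 0.1600 + 0.4489 + 0.1681 = 2.2854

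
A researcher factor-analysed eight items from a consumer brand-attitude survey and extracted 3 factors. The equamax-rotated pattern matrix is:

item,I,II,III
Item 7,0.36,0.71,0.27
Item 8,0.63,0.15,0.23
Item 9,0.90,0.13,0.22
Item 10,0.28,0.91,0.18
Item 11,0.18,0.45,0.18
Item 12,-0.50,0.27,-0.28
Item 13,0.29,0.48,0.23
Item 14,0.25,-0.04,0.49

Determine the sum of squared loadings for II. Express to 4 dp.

SS loadings for II = 0.71² + 0.15² + 0.13² + 0.91² + 0.45² + 0.27² + 0.48² + (-0.04)² = 0.5041 + 0.0225 + 0.0169 + 0.8281 + 0.2025 + 0.0729 + 0.2304 + 0.0016 = 1.8790

1.8790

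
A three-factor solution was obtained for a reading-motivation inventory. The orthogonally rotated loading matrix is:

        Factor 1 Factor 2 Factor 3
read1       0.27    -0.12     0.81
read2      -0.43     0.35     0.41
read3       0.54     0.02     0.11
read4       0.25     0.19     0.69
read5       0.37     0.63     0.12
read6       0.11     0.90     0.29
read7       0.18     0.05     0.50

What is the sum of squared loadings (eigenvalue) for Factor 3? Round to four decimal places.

SS loadings for Factor 3 = 0.81² + 0.41² + 0.11² + 0.69² + 0.12² + 0.29² + 0.50² = 0.6561 + 0.1681 + 0.0121 + 0.4761 + 0.0144 + 0.0841 + 0.2500 = 1.6609

1.6609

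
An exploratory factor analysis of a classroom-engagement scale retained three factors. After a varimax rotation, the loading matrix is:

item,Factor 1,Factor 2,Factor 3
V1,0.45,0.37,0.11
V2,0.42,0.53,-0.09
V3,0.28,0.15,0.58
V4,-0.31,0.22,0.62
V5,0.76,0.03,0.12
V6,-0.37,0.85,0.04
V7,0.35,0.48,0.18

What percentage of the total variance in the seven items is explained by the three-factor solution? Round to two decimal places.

51.75%

SS loadings by factor: 1.3904, 1.4425, 0.7894; total = 3.6223.
Total variance with 7 standardized items is 7, so the solution explains 3.6223/7 = 0.5175 = 51.75%.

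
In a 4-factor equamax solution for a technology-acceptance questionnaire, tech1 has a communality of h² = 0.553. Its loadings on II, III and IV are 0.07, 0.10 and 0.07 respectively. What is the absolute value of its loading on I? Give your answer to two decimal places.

0.73

Under orthogonal rotation h² = Σλ², so λ_I² = h² − (0.0198) = 0.553 − 0.0198 = 0.5332.
|λ| = √0.5332 = 0.7302.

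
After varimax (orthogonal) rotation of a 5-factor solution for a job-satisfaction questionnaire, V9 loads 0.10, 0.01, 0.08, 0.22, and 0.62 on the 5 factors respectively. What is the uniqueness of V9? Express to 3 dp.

0.551

h² = 0.10² + 0.01² + 0.08² + 0.22² + 0.62² = 0.0100 + 0.0001 + 0.0064 + 0.0484 + 0.3844 = 0.4493
Uniqueness u² = 1 − h² = 1 − 0.4493 = 0.5507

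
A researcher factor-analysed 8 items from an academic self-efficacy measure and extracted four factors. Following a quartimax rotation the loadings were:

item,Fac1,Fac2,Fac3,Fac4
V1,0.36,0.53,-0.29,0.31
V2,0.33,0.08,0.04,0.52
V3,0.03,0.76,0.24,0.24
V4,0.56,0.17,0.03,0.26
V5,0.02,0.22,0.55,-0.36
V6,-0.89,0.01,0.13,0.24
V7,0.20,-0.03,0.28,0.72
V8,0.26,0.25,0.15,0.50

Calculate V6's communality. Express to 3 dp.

0.867

h² = (-0.89)² + 0.01² + 0.13² + 0.24² = 0.7921 + 0.0001 + 0.0169 + 0.0576 = 0.8667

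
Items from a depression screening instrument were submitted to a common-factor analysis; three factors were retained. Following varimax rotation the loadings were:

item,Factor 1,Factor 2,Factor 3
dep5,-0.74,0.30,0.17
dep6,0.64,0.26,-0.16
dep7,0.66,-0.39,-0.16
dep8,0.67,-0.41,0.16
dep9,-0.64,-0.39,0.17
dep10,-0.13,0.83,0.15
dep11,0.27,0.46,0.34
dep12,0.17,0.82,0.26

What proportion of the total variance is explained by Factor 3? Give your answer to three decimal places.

0.043

SS loadings for Factor 3 = 0.17² + (-0.16)² + (-0.16)² + 0.16² + 0.17² + 0.15² + 0.34² + 0.26² = 0.3403
Proportion of variance = 0.3403 / 8 = 0.0425.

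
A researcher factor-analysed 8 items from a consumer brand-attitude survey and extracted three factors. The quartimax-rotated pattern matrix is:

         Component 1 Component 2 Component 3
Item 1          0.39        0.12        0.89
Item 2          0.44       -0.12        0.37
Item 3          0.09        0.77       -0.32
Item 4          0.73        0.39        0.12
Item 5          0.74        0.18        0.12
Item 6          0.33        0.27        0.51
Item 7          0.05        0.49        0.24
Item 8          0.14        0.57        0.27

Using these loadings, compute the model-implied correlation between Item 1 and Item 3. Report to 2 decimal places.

r̂ = Σ λ_i·λ_j across factors = (0.39)(0.09) + (0.12)(0.77) + (0.89)(-0.32)
  = +0.0351 +0.0924 -0.2848 = -0.1573

-0.16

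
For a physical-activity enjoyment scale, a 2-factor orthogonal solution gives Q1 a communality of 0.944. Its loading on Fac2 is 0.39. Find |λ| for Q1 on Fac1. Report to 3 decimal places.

Under orthogonal rotation h² = Σλ², so λ_Fac1² = h² − (0.1521) = 0.944 − 0.1521 = 0.7919.
|λ| = √0.7919 = 0.8899.

0.890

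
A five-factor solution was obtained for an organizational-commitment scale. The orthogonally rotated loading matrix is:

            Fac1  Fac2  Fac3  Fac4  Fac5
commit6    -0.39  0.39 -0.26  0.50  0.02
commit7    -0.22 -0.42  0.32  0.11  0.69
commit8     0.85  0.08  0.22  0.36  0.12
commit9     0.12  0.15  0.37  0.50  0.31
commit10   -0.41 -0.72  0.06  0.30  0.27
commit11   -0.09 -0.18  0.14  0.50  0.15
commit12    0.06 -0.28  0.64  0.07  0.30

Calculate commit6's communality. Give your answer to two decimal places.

0.62

h² = (-0.39)² + 0.39² + (-0.26)² + 0.50² + 0.02² = 0.1521 + 0.1521 + 0.0676 + 0.2500 + 0.0004 = 0.6222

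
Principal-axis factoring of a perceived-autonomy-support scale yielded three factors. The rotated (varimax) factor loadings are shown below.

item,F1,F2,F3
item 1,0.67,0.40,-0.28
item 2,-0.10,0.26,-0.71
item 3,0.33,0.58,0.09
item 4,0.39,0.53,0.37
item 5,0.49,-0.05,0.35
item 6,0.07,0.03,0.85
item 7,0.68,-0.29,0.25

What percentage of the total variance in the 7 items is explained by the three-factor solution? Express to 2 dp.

SS loadings by factor: 1.4273, 0.9324, 1.6350; total = 3.9947.
Total variance with 7 standardized items is 7, so the solution explains 3.9947/7 = 0.5707 = 57.07%.

57.07%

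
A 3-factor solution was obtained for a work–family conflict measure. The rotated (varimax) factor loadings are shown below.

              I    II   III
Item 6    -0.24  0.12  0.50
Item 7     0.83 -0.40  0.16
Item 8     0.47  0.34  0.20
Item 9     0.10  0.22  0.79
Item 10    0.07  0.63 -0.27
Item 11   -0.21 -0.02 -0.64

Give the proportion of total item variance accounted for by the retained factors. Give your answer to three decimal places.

0.531

Communalities: 0.3220, 0.8745, 0.3765, 0.6825, 0.4747, 0.4541; Σh² = 3.1843.
Total variance with 6 standardized items is 6, so the solution explains 3.1843/6 = 0.5307.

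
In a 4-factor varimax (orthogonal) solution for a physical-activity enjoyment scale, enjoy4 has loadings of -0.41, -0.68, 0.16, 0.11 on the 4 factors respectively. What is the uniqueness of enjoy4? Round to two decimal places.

h² = (-0.41)² + (-0.68)² + 0.16² + 0.11² = 0.1681 + 0.4624 + 0.0256 + 0.0121 = 0.6682
Uniqueness u² = 1 − h² = 1 − 0.6682 = 0.3318

0.33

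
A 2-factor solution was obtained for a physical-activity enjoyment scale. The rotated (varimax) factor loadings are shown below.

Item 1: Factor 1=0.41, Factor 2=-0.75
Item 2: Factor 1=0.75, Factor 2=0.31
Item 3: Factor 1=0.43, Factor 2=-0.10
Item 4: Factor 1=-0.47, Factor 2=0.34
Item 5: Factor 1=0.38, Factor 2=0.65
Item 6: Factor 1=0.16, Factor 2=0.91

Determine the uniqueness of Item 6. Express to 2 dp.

h² = 0.16² + 0.91² = 0.0256 + 0.8281 = 0.8537
Uniqueness u² = 1 − h² = 1 − 0.8537 = 0.1463

0.15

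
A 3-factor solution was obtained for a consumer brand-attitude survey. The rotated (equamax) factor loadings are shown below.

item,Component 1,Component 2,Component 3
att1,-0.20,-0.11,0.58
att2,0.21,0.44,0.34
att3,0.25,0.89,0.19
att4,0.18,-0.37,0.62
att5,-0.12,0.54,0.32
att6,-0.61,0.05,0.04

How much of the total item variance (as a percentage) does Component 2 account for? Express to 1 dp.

23.8%

SS loadings for Component 2 = (-0.11)² + 0.44² + 0.89² + (-0.37)² + 0.54² + 0.05² = 1.4288
With 6 standardized items, total variance = 6. Proportion = 1.4288/6 = 0.2381 → 23.81%.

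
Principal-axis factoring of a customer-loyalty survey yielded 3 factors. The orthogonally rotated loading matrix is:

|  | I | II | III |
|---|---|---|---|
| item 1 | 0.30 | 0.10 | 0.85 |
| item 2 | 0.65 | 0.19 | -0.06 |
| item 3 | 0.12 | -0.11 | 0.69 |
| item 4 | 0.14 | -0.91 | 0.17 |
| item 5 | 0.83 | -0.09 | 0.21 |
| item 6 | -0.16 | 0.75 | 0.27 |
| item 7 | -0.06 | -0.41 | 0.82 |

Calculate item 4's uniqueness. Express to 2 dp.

h² = 0.14² + (-0.91)² + 0.17² = 0.0196 + 0.8281 + 0.0289 = 0.8766
Uniqueness u² = 1 − h² = 1 − 0.8766 = 0.1234

0.12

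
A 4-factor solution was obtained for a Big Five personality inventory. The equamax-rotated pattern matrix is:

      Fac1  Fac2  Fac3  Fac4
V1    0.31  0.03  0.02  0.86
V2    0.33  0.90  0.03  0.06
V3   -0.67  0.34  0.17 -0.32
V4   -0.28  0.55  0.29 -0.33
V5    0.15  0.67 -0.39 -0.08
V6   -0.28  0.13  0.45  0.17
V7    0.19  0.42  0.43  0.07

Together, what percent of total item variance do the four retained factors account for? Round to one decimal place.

Communalities: 0.8370, 0.9234, 0.6958, 0.5739, 0.6299, 0.3267, 0.4023; Σh² = 4.3890.
Total variance with 7 standardized items is 7, so the solution explains 4.3890/7 = 0.6270 = 62.70%.

62.7%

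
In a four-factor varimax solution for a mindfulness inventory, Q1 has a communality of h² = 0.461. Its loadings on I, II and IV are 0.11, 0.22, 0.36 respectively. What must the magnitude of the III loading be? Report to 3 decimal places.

0.520

Under orthogonal rotation h² = Σλ², so λ_III² = h² − (0.1901) = 0.461 − 0.1901 = 0.2709.
|λ| = √0.2709 = 0.5205.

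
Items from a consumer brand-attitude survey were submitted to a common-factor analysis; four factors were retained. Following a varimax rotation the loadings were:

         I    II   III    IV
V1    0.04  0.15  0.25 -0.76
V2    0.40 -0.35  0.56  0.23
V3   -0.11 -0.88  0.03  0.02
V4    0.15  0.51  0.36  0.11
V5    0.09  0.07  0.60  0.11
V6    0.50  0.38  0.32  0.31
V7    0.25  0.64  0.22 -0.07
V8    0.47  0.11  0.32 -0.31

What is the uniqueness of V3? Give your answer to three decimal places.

h² = (-0.11)² + (-0.88)² + 0.03² + 0.02² = 0.0121 + 0.7744 + 0.0009 + 0.0004 = 0.7878
Uniqueness u² = 1 − h² = 1 − 0.7878 = 0.2122

0.212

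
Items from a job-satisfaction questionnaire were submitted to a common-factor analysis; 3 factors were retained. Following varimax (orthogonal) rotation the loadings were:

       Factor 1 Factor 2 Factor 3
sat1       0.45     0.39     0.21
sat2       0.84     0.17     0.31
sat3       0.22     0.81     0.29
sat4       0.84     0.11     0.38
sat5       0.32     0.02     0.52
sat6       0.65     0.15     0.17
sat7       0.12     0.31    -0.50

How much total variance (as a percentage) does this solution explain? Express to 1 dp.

SS loadings by factor: 2.2014, 0.9682, 0.9180; total = 4.0876.
Total variance with 7 standardized items is 7, so the solution explains 4.0876/7 = 0.5839 = 58.39%.

58.4%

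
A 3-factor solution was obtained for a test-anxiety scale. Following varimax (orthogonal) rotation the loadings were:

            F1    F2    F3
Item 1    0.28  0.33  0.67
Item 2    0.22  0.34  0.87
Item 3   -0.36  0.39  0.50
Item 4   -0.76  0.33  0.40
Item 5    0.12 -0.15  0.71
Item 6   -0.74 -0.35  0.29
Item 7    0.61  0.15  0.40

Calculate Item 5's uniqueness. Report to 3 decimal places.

h² = 0.12² + (-0.15)² + 0.71² = 0.0144 + 0.0225 + 0.5041 = 0.5410
Uniqueness u² = 1 − h² = 1 − 0.5410 = 0.4590

0.459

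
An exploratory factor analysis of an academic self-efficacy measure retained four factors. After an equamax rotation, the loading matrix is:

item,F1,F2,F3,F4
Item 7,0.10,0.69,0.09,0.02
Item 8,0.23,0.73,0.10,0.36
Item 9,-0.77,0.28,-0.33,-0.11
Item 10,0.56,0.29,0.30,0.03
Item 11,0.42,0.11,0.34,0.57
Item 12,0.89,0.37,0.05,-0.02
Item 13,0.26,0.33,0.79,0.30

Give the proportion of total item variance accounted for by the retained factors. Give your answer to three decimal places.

0.707

SS loadings by factor: 2.0055, 1.4294, 0.9592, 0.5583; total = 4.9524.
Total variance with 7 standardized items is 7, so the solution explains 4.9524/7 = 0.7075.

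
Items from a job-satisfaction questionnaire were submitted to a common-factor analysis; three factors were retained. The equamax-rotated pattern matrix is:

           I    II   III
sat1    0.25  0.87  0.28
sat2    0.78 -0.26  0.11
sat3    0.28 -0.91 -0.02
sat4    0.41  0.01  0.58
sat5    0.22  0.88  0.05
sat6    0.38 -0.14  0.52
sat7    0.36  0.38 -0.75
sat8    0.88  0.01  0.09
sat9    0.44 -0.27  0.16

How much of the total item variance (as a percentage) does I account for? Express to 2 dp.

SS loadings for I = 0.25² + 0.78² + 0.28² + 0.41² + 0.22² + 0.38² + 0.36² + 0.88² + 0.44² = 2.2078
With 9 standardized items, total variance = 9. Proportion = 2.2078/9 = 0.2453 → 24.53%.

24.53%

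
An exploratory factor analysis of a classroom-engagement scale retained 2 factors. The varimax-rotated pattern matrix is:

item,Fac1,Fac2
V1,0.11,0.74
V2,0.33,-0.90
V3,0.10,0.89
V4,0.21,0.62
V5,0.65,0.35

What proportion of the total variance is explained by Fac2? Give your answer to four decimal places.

SS loadings for Fac2 = 0.74² + (-0.90)² + 0.89² + 0.62² + 0.35² = 2.6566
Proportion of variance = 2.6566 / 5 = 0.5313.

0.5313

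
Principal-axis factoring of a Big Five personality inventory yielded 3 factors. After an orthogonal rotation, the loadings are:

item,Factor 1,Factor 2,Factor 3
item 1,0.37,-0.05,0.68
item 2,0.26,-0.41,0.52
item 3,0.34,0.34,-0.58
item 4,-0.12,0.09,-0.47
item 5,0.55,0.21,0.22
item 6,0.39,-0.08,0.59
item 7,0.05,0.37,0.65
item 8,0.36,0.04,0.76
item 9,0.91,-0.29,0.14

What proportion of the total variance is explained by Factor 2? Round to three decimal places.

SS loadings for Factor 2 = (-0.05)² + (-0.41)² + 0.34² + 0.09² + 0.21² + (-0.08)² + 0.37² + 0.04² + (-0.29)² = 0.5674
Proportion of variance = 0.5674 / 9 = 0.0630.

0.063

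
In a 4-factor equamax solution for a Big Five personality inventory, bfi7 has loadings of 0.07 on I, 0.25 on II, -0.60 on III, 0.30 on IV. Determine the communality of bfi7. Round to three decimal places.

h² = 0.07² + 0.25² + (-0.60)² + 0.30² = 0.0049 + 0.0625 + 0.3600 + 0.0900 = 0.5174

0.517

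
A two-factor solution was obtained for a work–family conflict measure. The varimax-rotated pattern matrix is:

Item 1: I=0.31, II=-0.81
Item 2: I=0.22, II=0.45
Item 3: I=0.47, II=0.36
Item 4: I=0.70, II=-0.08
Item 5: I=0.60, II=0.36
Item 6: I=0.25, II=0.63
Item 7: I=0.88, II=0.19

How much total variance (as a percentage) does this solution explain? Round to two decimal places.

Communalities: 0.7522, 0.2509, 0.3505, 0.4964, 0.4896, 0.4594, 0.8105; Σh² = 3.6095.
Total variance with 7 standardized items is 7, so the solution explains 3.6095/7 = 0.5156 = 51.56%.

51.56%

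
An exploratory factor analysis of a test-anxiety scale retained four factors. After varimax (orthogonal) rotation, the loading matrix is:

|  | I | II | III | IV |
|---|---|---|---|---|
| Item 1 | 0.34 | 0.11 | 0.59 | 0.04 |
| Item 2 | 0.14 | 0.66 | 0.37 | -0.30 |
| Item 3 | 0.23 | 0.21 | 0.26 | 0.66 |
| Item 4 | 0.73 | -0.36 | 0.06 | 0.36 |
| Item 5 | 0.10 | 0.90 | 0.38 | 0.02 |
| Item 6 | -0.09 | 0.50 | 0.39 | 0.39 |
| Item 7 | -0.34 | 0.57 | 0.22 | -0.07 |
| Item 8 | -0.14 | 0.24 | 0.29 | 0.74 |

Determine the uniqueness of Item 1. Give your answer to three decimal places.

h² = 0.34² + 0.11² + 0.59² + 0.04² = 0.1156 + 0.0121 + 0.3481 + 0.0016 = 0.4774
Uniqueness u² = 1 − h² = 1 − 0.4774 = 0.5226

0.523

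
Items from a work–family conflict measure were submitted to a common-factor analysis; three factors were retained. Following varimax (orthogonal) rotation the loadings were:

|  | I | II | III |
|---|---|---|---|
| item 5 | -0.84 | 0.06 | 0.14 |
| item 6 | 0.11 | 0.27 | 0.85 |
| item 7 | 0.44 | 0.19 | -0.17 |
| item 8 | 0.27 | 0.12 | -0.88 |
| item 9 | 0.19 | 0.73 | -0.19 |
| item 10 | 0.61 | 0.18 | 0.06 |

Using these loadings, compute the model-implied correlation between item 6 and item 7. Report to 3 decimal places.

-0.045

r̂ = Σ λ_i·λ_j across factors = (0.11)(0.44) + (0.27)(0.19) + (0.85)(-0.17)
  = +0.0484 +0.0513 -0.1445 = -0.0448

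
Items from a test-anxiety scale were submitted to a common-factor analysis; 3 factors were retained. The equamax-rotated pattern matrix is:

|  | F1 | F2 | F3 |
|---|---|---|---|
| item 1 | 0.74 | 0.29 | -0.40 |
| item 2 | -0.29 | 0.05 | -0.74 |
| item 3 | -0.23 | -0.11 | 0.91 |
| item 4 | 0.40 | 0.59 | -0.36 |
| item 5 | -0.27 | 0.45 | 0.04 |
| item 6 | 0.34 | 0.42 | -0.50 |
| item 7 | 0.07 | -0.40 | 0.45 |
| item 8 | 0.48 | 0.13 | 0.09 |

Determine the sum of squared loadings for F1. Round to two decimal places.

SS loadings for F1 = 0.74² + (-0.29)² + (-0.23)² + 0.40² + (-0.27)² + 0.34² + 0.07² + 0.48² = 0.5476 + 0.0841 + 0.0529 + 0.1600 + 0.0729 + 0.1156 + 0.0049 + 0.2304 = 1.2684

1.27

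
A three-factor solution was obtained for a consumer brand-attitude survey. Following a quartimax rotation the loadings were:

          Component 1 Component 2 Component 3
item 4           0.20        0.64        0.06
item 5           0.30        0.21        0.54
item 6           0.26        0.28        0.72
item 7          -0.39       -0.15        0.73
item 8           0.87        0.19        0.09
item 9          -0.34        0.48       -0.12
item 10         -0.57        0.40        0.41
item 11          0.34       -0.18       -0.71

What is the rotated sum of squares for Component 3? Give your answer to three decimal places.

SS loadings for Component 3 = 0.06² + 0.54² + 0.72² + 0.73² + 0.09² + (-0.12)² + 0.41² + (-0.71)² = 0.0036 + 0.2916 + 0.5184 + 0.5329 + 0.0081 + 0.0144 + 0.1681 + 0.5041 = 2.0412

2.041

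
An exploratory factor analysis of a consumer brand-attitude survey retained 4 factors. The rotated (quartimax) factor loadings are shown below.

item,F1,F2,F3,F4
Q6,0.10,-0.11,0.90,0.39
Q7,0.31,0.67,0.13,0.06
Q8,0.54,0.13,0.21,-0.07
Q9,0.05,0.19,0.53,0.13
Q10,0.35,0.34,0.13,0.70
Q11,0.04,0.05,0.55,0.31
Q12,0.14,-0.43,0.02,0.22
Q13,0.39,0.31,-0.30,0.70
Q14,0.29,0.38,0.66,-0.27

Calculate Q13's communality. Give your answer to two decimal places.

h² = 0.39² + 0.31² + (-0.30)² + 0.70² = 0.1521 + 0.0961 + 0.0900 + 0.4900 = 0.8282

0.83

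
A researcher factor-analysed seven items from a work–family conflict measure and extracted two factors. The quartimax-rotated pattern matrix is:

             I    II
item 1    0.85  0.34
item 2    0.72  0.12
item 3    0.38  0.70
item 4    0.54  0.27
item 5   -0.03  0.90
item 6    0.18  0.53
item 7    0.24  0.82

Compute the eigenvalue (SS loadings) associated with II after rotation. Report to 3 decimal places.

SS loadings for II = 0.34² + 0.12² + 0.70² + 0.27² + 0.90² + 0.53² + 0.82² = 0.1156 + 0.0144 + 0.4900 + 0.0729 + 0.8100 + 0.2809 + 0.6724 = 2.4562

2.456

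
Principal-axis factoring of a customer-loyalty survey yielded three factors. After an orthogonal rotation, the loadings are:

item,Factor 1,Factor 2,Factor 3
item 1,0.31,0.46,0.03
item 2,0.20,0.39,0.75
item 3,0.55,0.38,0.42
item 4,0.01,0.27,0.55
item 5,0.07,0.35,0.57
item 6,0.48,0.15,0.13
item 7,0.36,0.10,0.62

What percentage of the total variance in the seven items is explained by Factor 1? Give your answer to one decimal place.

11.5%

SS loadings for Factor 1 = 0.31² + 0.20² + 0.55² + 0.01² + 0.07² + 0.48² + 0.36² = 0.8036
With 7 standardized items, total variance = 7. Proportion = 0.8036/7 = 0.1148 → 11.48%.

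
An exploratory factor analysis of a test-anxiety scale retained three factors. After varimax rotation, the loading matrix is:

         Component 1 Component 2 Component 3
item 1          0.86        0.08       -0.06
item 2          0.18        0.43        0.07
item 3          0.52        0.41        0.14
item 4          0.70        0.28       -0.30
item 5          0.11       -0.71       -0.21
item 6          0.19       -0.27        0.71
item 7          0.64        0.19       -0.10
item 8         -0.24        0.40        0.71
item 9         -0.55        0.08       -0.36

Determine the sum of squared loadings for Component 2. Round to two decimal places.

1.22

SS loadings for Component 2 = 0.08² + 0.43² + 0.41² + 0.28² + (-0.71)² + (-0.27)² + 0.19² + 0.40² + 0.08² = 0.0064 + 0.1849 + 0.1681 + 0.0784 + 0.5041 + 0.0729 + 0.0361 + 0.1600 + 0.0064 = 1.2173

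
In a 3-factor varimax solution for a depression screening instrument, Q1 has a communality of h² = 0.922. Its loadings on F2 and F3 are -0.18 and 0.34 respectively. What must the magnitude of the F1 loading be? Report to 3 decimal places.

Under orthogonal rotation h² = Σλ², so λ_F1² = h² − (0.1480) = 0.922 − 0.1480 = 0.7740.
|λ| = √0.7740 = 0.8798.

0.880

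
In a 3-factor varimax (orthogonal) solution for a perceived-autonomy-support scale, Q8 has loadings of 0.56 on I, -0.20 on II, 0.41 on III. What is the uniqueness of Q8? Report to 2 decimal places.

h² = 0.56² + (-0.20)² + 0.41² = 0.3136 + 0.0400 + 0.1681 = 0.5217
Uniqueness u² = 1 − h² = 1 − 0.5217 = 0.4783

0.48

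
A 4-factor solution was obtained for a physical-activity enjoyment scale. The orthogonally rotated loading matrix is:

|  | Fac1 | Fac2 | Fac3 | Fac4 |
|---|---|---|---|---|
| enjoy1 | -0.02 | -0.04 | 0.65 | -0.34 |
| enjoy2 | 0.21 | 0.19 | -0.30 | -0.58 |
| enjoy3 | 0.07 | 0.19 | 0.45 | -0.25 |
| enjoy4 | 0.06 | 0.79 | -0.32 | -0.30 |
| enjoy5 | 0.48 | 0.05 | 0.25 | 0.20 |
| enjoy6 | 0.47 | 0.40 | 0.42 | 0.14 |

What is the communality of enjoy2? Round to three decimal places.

0.507

h² = 0.21² + 0.19² + (-0.30)² + (-0.58)² = 0.0441 + 0.0361 + 0.0900 + 0.3364 = 0.5066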